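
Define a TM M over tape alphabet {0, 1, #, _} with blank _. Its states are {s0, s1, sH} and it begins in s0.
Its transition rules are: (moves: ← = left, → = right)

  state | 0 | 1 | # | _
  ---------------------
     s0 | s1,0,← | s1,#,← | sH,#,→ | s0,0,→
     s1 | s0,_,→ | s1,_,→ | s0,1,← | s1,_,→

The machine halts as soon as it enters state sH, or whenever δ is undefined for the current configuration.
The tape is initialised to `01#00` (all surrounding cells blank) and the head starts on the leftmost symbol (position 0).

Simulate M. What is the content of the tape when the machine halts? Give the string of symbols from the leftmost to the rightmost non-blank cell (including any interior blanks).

s0 | _[0]1#00   read 0 → write 0, move ←, go to s1
s1 | [_]01#00   read _ → write _, move →, go to s1
s1 | _[0]1#00   read 0 → write _, move →, go to s0
s0 | __[1]#00   read 1 → write #, move ←, go to s1
s1 | _[_]##00   read _ → write _, move →, go to s1
s1 | __[#]#00   read # → write 1, move ←, go to s0
s0 | _[_]1#00   read _ → write 0, move →, go to s0
s0 | _0[1]#00   read 1 → write #, move ←, go to s1
s1 | _[0]##00   read 0 → write _, move →, go to s0
s0 | __[#]#00   read # → write #, move →, go to sH
sH | __#[#]00
The non-blank tape span at halt is ##00.

##00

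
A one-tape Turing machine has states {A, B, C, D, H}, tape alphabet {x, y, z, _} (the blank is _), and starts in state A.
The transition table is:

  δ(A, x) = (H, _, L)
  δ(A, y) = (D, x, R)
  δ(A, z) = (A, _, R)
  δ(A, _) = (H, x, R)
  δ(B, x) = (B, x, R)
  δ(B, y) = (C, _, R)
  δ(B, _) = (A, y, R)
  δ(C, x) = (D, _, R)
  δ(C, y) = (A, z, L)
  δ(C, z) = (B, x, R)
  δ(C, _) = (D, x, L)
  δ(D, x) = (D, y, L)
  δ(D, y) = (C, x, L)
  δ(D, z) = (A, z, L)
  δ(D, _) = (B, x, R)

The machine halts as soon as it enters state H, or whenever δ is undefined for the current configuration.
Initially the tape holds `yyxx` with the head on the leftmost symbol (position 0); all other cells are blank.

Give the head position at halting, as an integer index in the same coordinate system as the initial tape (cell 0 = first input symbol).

7

state=A head=0 tape=[y]yxx____   (A,y)→(D,x,R)
state=D head=1 tape=x[y]xx____   (D,y)→(C,x,L)
state=C head=0 tape=[x]xxx____   (C,x)→(D,_,R)
state=D head=1 tape=_[x]xx____   (D,x)→(D,y,L)
state=D head=0 tape=[_]yxx____   (D,_)→(B,x,R)
state=B head=1 tape=x[y]xx____   (B,y)→(C,_,R)
state=C head=2 tape=x_[x]x____   (C,x)→(D,_,R)
state=D head=3 tape=x__[x]____   (D,x)→(D,y,L)
state=D head=2 tape=x_[_]y____   (D,_)→(B,x,R)
state=B head=3 tape=x_x[y]____   (B,y)→(C,_,R)
state=C head=4 tape=x_x_[_]___   (C,_)→(D,x,L)
state=D head=3 tape=x_x[_]x___   (D,_)→(B,x,R)
state=B head=4 tape=x_xx[x]___   (B,x)→(B,x,R)
state=B head=5 tape=x_xxx[_]__   (B,_)→(A,y,R)
state=A head=6 tape=x_xxxy[_]_   (A,_)→(H,x,R)
state=H head=7 tape=x_xxxyx[_]
At halt the head is at cell 7.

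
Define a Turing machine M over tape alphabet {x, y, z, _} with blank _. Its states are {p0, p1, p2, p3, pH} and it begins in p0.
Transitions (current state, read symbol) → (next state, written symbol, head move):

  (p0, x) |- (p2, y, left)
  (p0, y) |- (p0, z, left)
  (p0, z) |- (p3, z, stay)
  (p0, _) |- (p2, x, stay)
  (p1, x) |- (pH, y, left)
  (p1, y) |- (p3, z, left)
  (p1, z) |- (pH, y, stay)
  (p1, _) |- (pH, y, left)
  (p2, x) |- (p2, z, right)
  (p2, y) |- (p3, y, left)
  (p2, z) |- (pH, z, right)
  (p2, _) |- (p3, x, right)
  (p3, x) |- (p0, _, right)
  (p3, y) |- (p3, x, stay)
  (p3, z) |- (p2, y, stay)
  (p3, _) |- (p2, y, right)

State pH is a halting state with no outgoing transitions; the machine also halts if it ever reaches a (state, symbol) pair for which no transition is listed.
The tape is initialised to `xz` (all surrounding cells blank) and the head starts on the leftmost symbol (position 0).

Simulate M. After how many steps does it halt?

15

state=p0 head=0 tape=_[x]z_   (p0,x)→(p2,y,left)
state=p2 head=-1 tape=[_]yz_   (p2,_)→(p3,x,right)
state=p3 head=0 tape=x[y]z_   (p3,y)→(p3,x,stay)
state=p3 head=0 tape=x[x]z_   (p3,x)→(p0,_,right)
state=p0 head=1 tape=x_[z]_   (p0,z)→(p3,z,stay)
state=p3 head=1 tape=x_[z]_   (p3,z)→(p2,y,stay)
state=p2 head=1 tape=x_[y]_   (p2,y)→(p3,y,left)
state=p3 head=0 tape=x[_]y_   (p3,_)→(p2,y,right)
state=p2 head=1 tape=xy[y]_   (p2,y)→(p3,y,left)
state=p3 head=0 tape=x[y]y_   (p3,y)→(p3,x,stay)
state=p3 head=0 tape=x[x]y_   (p3,x)→(p0,_,right)
state=p0 head=1 tape=x_[y]_   (p0,y)→(p0,z,left)
state=p0 head=0 tape=x[_]z_   (p0,_)→(p2,x,stay)
state=p2 head=0 tape=x[x]z_   (p2,x)→(p2,z,right)
state=p2 head=1 tape=xz[z]_   (p2,z)→(pH,z,right)
state=pH head=2 tape=xzz[_]
M halts after 15 transitions.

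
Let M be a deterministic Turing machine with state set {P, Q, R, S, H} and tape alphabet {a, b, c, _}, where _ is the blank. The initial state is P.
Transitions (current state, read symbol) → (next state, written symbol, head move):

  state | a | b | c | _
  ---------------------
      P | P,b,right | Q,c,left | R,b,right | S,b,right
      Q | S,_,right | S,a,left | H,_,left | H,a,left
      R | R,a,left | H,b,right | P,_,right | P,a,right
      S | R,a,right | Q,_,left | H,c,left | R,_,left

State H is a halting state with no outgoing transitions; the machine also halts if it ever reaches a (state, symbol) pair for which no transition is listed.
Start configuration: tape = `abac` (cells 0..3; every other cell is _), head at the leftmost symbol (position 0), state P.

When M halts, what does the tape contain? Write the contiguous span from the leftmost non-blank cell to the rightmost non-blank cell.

aba_bbab

P | __[a]bac___   read a → write b, move right, go to P
P | __b[b]ac___   read b → write c, move left, go to Q
Q | __[b]cac___   read b → write a, move left, go to S
S | _[_]acac___   read _ → write _, move left, go to R
R | [_]_acac___   read _ → write a, move right, go to P
P | a[_]acac___   read _ → write b, move right, go to S
S | ab[a]cac___   read a → write a, move right, go to R
R | aba[c]ac___   read c → write _, move right, go to P
P | aba_[a]c___   read a → write b, move right, go to P
P | aba_b[c]___   read c → write b, move right, go to R
R | aba_bb[_]__   read _ → write a, move right, go to P
P | aba_bba[_]_   read _ → write b, move right, go to S
S | aba_bbab[_]   read _ → write _, move left, go to R
R | aba_bba[b]_   read b → write b, move right, go to H
H | aba_bbab[_]
The non-blank tape span at halt is aba_bbab.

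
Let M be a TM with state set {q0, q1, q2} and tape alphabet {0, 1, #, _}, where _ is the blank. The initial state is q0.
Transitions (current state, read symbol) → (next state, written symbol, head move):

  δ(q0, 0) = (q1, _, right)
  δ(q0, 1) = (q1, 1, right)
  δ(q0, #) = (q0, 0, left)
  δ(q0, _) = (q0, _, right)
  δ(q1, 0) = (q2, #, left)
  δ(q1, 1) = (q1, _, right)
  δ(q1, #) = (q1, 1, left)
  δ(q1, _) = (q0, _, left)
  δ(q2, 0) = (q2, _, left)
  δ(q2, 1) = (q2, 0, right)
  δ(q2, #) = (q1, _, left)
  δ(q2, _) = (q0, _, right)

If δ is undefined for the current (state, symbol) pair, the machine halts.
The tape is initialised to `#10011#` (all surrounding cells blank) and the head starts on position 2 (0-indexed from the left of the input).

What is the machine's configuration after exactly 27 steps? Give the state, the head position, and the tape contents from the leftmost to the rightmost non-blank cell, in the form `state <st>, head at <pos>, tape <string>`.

state=q0 head=2 tape=#1[0]011#_   (q0,0)→(q1,_,right)
state=q1 head=3 tape=#1_[0]11#_   (q1,0)→(q2,#,left)
state=q2 head=2 tape=#1[_]#11#_   (q2,_)→(q0,_,right)
state=q0 head=3 tape=#1_[#]11#_   (q0,#)→(q0,0,left)
state=q0 head=2 tape=#1[_]011#_   (q0,_)→(q0,_,right)
state=q0 head=3 tape=#1_[0]11#_   (q0,0)→(q1,_,right)
state=q1 head=4 tape=#1__[1]1#_   (q1,1)→(q1,_,right)
state=q1 head=5 tape=#1___[1]#_   (q1,1)→(q1,_,right)
state=q1 head=6 tape=#1____[#]_   (q1,#)→(q1,1,left)
state=q1 head=5 tape=#1___[_]1_   (q1,_)→(q0,_,left)
state=q0 head=4 tape=#1__[_]_1_   (q0,_)→(q0,_,right)
state=q0 head=5 tape=#1___[_]1_   (q0,_)→(q0,_,right)
state=q0 head=6 tape=#1____[1]_   (q0,1)→(q1,1,right)
state=q1 head=7 tape=#1____1[_]   (q1,_)→(q0,_,left)
state=q0 head=6 tape=#1____[1]_   (q0,1)→(q1,1,right)
state=q1 head=7 tape=#1____1[_]   (q1,_)→(q0,_,left)
state=q0 head=6 tape=#1____[1]_   (q0,1)→(q1,1,right)
state=q1 head=7 tape=#1____1[_]   (q1,_)→(q0,_,left)
state=q0 head=6 tape=#1____[1]_   (q0,1)→(q1,1,right)
state=q1 head=7 tape=#1____1[_]   (q1,_)→(q0,_,left)
state=q0 head=6 tape=#1____[1]_   (q0,1)→(q1,1,right)
state=q1 head=7 tape=#1____1[_]   (q1,_)→(q0,_,left)
state=q0 head=6 tape=#1____[1]_   (q0,1)→(q1,1,right)
state=q1 head=7 tape=#1____1[_]   (q1,_)→(q0,_,left)
state=q0 head=6 tape=#1____[1]_   (q0,1)→(q1,1,right)
state=q1 head=7 tape=#1____1[_]   (q1,_)→(q0,_,left)
state=q0 head=6 tape=#1____[1]_   (q0,1)→(q1,1,right)
state=q1 head=7 tape=#1____1[_]
After 27 steps: state q1, head at 7, tape #1____1.

state q1, head at 7, tape #1____1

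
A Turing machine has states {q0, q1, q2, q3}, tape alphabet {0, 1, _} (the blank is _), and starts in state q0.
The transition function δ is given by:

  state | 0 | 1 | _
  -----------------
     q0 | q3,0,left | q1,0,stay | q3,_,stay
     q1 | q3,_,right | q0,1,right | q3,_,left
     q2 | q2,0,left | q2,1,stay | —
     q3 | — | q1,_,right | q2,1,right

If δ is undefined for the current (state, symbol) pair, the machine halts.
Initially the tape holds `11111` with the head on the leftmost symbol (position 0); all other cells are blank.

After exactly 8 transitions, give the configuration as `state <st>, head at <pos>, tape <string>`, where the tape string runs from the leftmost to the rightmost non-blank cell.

state q3, head at 4, tape 1

state=q0 head=0 tape=[1]1111_   (q0,1)→(q1,0,stay)
state=q1 head=0 tape=[0]1111_   (q1,0)→(q3,_,right)
state=q3 head=1 tape=_[1]111_   (q3,1)→(q1,_,right)
state=q1 head=2 tape=__[1]11_   (q1,1)→(q0,1,right)
state=q0 head=3 tape=__1[1]1_   (q0,1)→(q1,0,stay)
state=q1 head=3 tape=__1[0]1_   (q1,0)→(q3,_,right)
state=q3 head=4 tape=__1_[1]_   (q3,1)→(q1,_,right)
state=q1 head=5 tape=__1__[_]   (q1,_)→(q3,_,left)
state=q3 head=4 tape=__1_[_]_
After 8 steps: state q3, head at 4, tape 1.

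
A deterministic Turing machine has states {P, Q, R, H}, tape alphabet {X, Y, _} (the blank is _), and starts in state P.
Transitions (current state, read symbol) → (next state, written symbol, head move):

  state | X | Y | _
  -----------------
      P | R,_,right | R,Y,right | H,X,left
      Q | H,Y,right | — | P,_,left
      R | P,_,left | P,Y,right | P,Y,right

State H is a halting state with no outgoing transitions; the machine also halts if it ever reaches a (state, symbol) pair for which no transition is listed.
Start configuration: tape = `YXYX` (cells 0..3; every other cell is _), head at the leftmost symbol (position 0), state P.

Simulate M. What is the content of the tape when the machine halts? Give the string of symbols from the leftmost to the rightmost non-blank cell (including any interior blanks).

YYYYX

P | [Y]XYX_   read Y → write Y, move right, go to R
R | Y[X]YX_   read X → write _, move left, go to P
P | [Y]_YX_   read Y → write Y, move right, go to R
R | Y[_]YX_   read _ → write Y, move right, go to P
P | YY[Y]X_   read Y → write Y, move right, go to R
R | YYY[X]_   read X → write _, move left, go to P
P | YY[Y]__   read Y → write Y, move right, go to R
R | YYY[_]_   read _ → write Y, move right, go to P
P | YYYY[_]   read _ → write X, move left, go to H
H | YYY[Y]X
The non-blank tape span at halt is YYYYX.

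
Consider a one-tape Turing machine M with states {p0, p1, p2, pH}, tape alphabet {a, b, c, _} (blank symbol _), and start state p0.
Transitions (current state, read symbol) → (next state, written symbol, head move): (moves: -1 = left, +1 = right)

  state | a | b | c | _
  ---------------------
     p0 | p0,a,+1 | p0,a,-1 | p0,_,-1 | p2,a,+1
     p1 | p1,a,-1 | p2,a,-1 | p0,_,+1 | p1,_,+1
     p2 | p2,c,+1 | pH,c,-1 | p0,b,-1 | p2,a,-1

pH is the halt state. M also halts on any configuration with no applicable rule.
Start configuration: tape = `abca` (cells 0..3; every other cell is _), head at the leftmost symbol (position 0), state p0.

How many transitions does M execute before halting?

p0 | [a]bca____   read a → write a, move +1, go to p0
p0 | a[b]ca____   read b → write a, move -1, go to p0
p0 | [a]aca____   read a → write a, move +1, go to p0
p0 | a[a]ca____   read a → write a, move +1, go to p0
p0 | aa[c]a____   read c → write _, move -1, go to p0
p0 | a[a]_a____   read a → write a, move +1, go to p0
p0 | aa[_]a____   read _ → write a, move +1, go to p2
p2 | aaa[a]____   read a → write c, move +1, go to p2
p2 | aaac[_]___   read _ → write a, move -1, go to p2
p2 | aaa[c]a___   read c → write b, move -1, go to p0
p0 | aa[a]ba___   read a → write a, move +1, go to p0
p0 | aaa[b]a___   read b → write a, move -1, go to p0
p0 | aa[a]aa___   read a → write a, move +1, go to p0
p0 | aaa[a]a___   read a → write a, move +1, go to p0
p0 | aaaa[a]___   read a → write a, move +1, go to p0
p0 | aaaaa[_]__   read _ → write a, move +1, go to p2
p2 | aaaaaa[_]_   read _ → write a, move -1, go to p2
p2 | aaaaa[a]a_   read a → write c, move +1, go to p2
p2 | aaaaac[a]_   read a → write c, move +1, go to p2
p2 | aaaaacc[_]   read _ → write a, move -1, go to p2
p2 | aaaaac[c]a   read c → write b, move -1, go to p0
p0 | aaaaa[c]ba   read c → write _, move -1, go to p0
p0 | aaaa[a]_ba   read a → write a, move +1, go to p0
p0 | aaaaa[_]ba   read _ → write a, move +1, go to p2
p2 | aaaaaa[b]a   read b → write c, move -1, go to pH
pH | aaaaa[a]ca
M halts after 25 transitions.

25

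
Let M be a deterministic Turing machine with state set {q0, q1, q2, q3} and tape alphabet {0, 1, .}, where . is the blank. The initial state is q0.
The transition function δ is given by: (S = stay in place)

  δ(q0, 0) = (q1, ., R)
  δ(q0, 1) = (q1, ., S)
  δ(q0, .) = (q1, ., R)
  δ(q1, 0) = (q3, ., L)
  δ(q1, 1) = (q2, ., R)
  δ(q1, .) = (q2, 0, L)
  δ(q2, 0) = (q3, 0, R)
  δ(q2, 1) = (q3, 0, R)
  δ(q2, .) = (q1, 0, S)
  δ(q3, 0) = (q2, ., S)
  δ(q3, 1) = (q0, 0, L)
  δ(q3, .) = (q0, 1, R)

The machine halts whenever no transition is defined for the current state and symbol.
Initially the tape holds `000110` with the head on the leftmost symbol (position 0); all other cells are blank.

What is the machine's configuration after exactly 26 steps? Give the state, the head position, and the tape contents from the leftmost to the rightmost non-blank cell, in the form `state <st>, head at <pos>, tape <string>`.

state q2, head at 3, tape 111.00

q0 | [0]00110   read 0 → write ., move R, go to q1
q1 | .[0]0110   read 0 → write ., move L, go to q3
q3 | [.].0110   read . → write 1, move R, go to q0
q0 | 1[.]0110   read . → write ., move R, go to q1
q1 | 1.[0]110   read 0 → write ., move L, go to q3
q3 | 1[.].110   read . → write 1, move R, go to q0
q0 | 11[.]110   read . → write ., move R, go to q1
q1 | 11.[1]10   read 1 → write ., move R, go to q2
q2 | 11..[1]0   read 1 → write 0, move R, go to q3
q3 | 11..0[0]   read 0 → write ., move S, go to q2
q2 | 11..0[.]   read . → write 0, move S, go to q1
q1 | 11..0[0]   read 0 → write ., move L, go to q3
q3 | 11..[0].   read 0 → write ., move S, go to q2
q2 | 11..[.].   read . → write 0, move S, go to q1
q1 | 11..[0].   read 0 → write ., move L, go to q3
q3 | 11.[.]..   read . → write 1, move R, go to q0
q0 | 11.1[.].   read . → write ., move R, go to q1
q1 | 11.1.[.]   read . → write 0, move L, go to q2
q2 | 11.1[.]0   read . → write 0, move S, go to q1
q1 | 11.1[0]0   read 0 → write ., move L, go to q3
q3 | 11.[1].0   read 1 → write 0, move L, go to q0
q0 | 11[.]0.0   read . → write ., move R, go to q1
q1 | 11.[0].0   read 0 → write ., move L, go to q3
q3 | 11[.]..0   read . → write 1, move R, go to q0
q0 | 111[.].0   read . → write ., move R, go to q1
q1 | 111.[.]0   read . → write 0, move L, go to q2
q2 | 111[.]00
After 26 steps: state q2, head at 3, tape 111.00.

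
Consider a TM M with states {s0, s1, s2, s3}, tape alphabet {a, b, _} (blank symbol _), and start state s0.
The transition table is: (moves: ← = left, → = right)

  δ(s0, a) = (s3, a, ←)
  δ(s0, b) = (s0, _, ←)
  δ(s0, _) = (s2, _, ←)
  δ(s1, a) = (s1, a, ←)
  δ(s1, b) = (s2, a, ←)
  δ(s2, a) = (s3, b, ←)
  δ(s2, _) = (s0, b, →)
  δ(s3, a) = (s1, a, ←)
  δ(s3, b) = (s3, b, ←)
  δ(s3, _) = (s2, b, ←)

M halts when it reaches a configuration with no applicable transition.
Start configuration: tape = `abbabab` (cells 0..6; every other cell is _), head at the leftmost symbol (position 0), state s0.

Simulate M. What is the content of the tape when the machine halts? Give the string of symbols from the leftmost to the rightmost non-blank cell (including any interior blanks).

b___abbabab

state=s0 head=0 tape=____[a]bbabab   (s0,a)→(s3,a,←)
state=s3 head=-1 tape=___[_]abbabab   (s3,_)→(s2,b,←)
state=s2 head=-2 tape=__[_]babbabab   (s2,_)→(s0,b,→)
state=s0 head=-1 tape=__b[b]abbabab   (s0,b)→(s0,_,←)
state=s0 head=-2 tape=__[b]_abbabab   (s0,b)→(s0,_,←)
state=s0 head=-3 tape=_[_]__abbabab   (s0,_)→(s2,_,←)
state=s2 head=-4 tape=[_]___abbabab   (s2,_)→(s0,b,→)
state=s0 head=-3 tape=b[_]__abbabab   (s0,_)→(s2,_,←)
state=s2 head=-4 tape=[b]___abbabab
The non-blank tape span at halt is b___abbabab.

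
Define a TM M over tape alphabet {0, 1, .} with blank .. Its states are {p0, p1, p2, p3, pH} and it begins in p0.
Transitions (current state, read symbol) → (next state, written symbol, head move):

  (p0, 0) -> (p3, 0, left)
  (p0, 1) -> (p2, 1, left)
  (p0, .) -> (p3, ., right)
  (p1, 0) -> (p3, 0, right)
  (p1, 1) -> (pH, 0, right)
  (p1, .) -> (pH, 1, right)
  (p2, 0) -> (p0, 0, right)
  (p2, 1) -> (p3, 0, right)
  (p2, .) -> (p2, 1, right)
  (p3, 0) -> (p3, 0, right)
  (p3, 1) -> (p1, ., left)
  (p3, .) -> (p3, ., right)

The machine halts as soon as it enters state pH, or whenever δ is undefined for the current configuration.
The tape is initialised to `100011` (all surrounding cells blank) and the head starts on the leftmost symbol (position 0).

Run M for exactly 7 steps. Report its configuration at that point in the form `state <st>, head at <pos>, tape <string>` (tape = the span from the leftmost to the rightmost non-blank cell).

state=p0 head=0 tape=.[1]00011   (p0,1)→(p2,1,left)
state=p2 head=-1 tape=[.]100011   (p2,.)→(p2,1,right)
state=p2 head=0 tape=1[1]00011   (p2,1)→(p3,0,right)
state=p3 head=1 tape=10[0]0011   (p3,0)→(p3,0,right)
state=p3 head=2 tape=100[0]011   (p3,0)→(p3,0,right)
state=p3 head=3 tape=1000[0]11   (p3,0)→(p3,0,right)
state=p3 head=4 tape=10000[1]1   (p3,1)→(p1,.,left)
state=p1 head=3 tape=1000[0].1
After 7 steps: state p1, head at 3, tape 10000.1.

state p1, head at 3, tape 10000.1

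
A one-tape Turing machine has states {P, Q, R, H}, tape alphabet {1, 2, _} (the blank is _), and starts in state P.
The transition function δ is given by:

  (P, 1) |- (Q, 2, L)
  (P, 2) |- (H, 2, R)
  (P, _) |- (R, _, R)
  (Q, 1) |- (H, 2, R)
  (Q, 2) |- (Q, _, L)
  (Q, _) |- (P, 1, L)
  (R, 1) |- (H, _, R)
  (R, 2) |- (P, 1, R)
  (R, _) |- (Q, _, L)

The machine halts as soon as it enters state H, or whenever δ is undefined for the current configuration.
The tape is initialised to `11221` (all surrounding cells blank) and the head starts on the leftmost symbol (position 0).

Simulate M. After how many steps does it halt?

4

P | __[1]1221   read 1 → write 2, move L, go to Q
Q | _[_]21221   read _ → write 1, move L, go to P
P | [_]121221   read _ → write _, move R, go to R
R | _[1]21221   read 1 → write _, move R, go to H
H | __[2]1221
M halts after 4 transitions.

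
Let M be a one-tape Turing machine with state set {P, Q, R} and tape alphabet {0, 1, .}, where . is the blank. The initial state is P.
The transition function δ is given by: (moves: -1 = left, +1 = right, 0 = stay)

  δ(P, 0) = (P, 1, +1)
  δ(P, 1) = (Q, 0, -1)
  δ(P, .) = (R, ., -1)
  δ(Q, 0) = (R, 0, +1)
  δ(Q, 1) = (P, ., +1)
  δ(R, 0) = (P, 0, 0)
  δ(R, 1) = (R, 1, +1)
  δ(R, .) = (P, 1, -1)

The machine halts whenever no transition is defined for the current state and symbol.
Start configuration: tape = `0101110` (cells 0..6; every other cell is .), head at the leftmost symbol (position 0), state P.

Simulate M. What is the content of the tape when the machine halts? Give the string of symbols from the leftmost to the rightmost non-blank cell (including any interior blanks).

1.....01

state=P head=0 tape=[0]101110..   (P,0)→(P,1,+1)
state=P head=1 tape=1[1]01110..   (P,1)→(Q,0,-1)
state=Q head=0 tape=[1]001110..   (Q,1)→(P,.,+1)
state=P head=1 tape=.[0]01110..   (P,0)→(P,1,+1)
state=P head=2 tape=.1[0]1110..   (P,0)→(P,1,+1)
state=P head=3 tape=.11[1]110..   (P,1)→(Q,0,-1)
state=Q head=2 tape=.1[1]0110..   (Q,1)→(P,.,+1)
state=P head=3 tape=.1.[0]110..   (P,0)→(P,1,+1)
state=P head=4 tape=.1.1[1]10..   (P,1)→(Q,0,-1)
state=Q head=3 tape=.1.[1]010..   (Q,1)→(P,.,+1)
state=P head=4 tape=.1..[0]10..   (P,0)→(P,1,+1)
state=P head=5 tape=.1..1[1]0..   (P,1)→(Q,0,-1)
state=Q head=4 tape=.1..[1]00..   (Q,1)→(P,.,+1)
state=P head=5 tape=.1...[0]0..   (P,0)→(P,1,+1)
state=P head=6 tape=.1...1[0]..   (P,0)→(P,1,+1)
state=P head=7 tape=.1...11[.].   (P,.)→(R,.,-1)
state=R head=6 tape=.1...1[1]..   (R,1)→(R,1,+1)
state=R head=7 tape=.1...11[.].   (R,.)→(P,1,-1)
state=P head=6 tape=.1...1[1]1.   (P,1)→(Q,0,-1)
state=Q head=5 tape=.1...[1]01.   (Q,1)→(P,.,+1)
state=P head=6 tape=.1....[0]1.   (P,0)→(P,1,+1)
state=P head=7 tape=.1....1[1].   (P,1)→(Q,0,-1)
state=Q head=6 tape=.1....[1]0.   (Q,1)→(P,.,+1)
state=P head=7 tape=.1.....[0].   (P,0)→(P,1,+1)
state=P head=8 tape=.1.....1[.]   (P,.)→(R,.,-1)
state=R head=7 tape=.1.....[1].   (R,1)→(R,1,+1)
state=R head=8 tape=.1.....1[.]   (R,.)→(P,1,-1)
state=P head=7 tape=.1.....[1]1   (P,1)→(Q,0,-1)
state=Q head=6 tape=.1....[.]01
The non-blank tape span at halt is 1.....01.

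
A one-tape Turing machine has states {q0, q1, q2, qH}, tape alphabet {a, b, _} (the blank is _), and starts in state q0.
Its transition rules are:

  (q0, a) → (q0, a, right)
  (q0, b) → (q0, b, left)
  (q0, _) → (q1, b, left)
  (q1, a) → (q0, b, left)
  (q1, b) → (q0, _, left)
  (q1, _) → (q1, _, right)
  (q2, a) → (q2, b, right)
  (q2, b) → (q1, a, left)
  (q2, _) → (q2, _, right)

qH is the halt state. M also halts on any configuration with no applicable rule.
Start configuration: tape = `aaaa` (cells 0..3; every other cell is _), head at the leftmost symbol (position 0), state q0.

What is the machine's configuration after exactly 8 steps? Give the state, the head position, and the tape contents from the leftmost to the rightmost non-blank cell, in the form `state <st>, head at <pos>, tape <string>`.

q0 | [a]aaa_   read a → write a, move right, go to q0
q0 | a[a]aa_   read a → write a, move right, go to q0
q0 | aa[a]a_   read a → write a, move right, go to q0
q0 | aaa[a]_   read a → write a, move right, go to q0
q0 | aaaa[_]   read _ → write b, move left, go to q1
q1 | aaa[a]b   read a → write b, move left, go to q0
q0 | aa[a]bb   read a → write a, move right, go to q0
q0 | aaa[b]b   read b → write b, move left, go to q0
q0 | aa[a]bb
After 8 steps: state q0, head at 2, tape aaabb.

state q0, head at 2, tape aaabb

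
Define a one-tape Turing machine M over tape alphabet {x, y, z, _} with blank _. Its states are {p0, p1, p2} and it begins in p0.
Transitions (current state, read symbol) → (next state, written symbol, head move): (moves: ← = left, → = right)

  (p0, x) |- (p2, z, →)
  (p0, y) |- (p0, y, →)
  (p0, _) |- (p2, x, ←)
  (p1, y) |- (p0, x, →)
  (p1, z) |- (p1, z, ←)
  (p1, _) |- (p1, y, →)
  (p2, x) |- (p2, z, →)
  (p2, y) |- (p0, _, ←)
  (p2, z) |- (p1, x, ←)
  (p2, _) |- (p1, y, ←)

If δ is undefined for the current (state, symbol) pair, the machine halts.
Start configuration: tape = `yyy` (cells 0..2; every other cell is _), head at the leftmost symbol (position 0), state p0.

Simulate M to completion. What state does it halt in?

p1

p0 | ___[y]yy_   read y → write y, move →, go to p0
p0 | ___y[y]y_   read y → write y, move →, go to p0
p0 | ___yy[y]_   read y → write y, move →, go to p0
p0 | ___yyy[_]   read _ → write x, move ←, go to p2
p2 | ___yy[y]x   read y → write _, move ←, go to p0
p0 | ___y[y]_x   read y → write y, move →, go to p0
p0 | ___yy[_]x   read _ → write x, move ←, go to p2
p2 | ___y[y]xx   read y → write _, move ←, go to p0
p0 | ___[y]_xx   read y → write y, move →, go to p0
p0 | ___y[_]xx   read _ → write x, move ←, go to p2
p2 | ___[y]xxx   read y → write _, move ←, go to p0
p0 | __[_]_xxx   read _ → write x, move ←, go to p2
p2 | _[_]x_xxx   read _ → write y, move ←, go to p1
p1 | [_]yx_xxx   read _ → write y, move →, go to p1
p1 | y[y]x_xxx   read y → write x, move →, go to p0
p0 | yx[x]_xxx   read x → write z, move →, go to p2
p2 | yxz[_]xxx   read _ → write y, move ←, go to p1
p1 | yx[z]yxxx   read z → write z, move ←, go to p1
p1 | y[x]zyxxx
No transition is defined for (p1, x); M halts in state p1.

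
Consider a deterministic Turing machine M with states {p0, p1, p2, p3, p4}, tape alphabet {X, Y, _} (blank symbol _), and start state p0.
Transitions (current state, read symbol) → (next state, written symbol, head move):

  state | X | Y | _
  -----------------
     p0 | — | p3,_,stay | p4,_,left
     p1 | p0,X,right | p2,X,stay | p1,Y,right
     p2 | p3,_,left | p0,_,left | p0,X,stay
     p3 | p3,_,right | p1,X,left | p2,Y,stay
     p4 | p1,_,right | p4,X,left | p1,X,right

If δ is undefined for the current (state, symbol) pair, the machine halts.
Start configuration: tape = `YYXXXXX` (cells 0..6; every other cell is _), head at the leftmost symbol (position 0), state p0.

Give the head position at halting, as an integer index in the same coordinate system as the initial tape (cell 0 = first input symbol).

3

state=p0 head=0 tape=___[Y]YXXXXX   (p0,Y)→(p3,_,stay)
state=p3 head=0 tape=___[_]YXXXXX   (p3,_)→(p2,Y,stay)
state=p2 head=0 tape=___[Y]YXXXXX   (p2,Y)→(p0,_,left)
state=p0 head=-1 tape=__[_]_YXXXXX   (p0,_)→(p4,_,left)
state=p4 head=-2 tape=_[_]__YXXXXX   (p4,_)→(p1,X,right)
state=p1 head=-1 tape=_X[_]_YXXXXX   (p1,_)→(p1,Y,right)
state=p1 head=0 tape=_XY[_]YXXXXX   (p1,_)→(p1,Y,right)
state=p1 head=1 tape=_XYY[Y]XXXXX   (p1,Y)→(p2,X,stay)
state=p2 head=1 tape=_XYY[X]XXXXX   (p2,X)→(p3,_,left)
state=p3 head=0 tape=_XY[Y]_XXXXX   (p3,Y)→(p1,X,left)
state=p1 head=-1 tape=_X[Y]X_XXXXX   (p1,Y)→(p2,X,stay)
state=p2 head=-1 tape=_X[X]X_XXXXX   (p2,X)→(p3,_,left)
state=p3 head=-2 tape=_[X]_X_XXXXX   (p3,X)→(p3,_,right)
state=p3 head=-1 tape=__[_]X_XXXXX   (p3,_)→(p2,Y,stay)
state=p2 head=-1 tape=__[Y]X_XXXXX   (p2,Y)→(p0,_,left)
state=p0 head=-2 tape=_[_]_X_XXXXX   (p0,_)→(p4,_,left)
state=p4 head=-3 tape=[_]__X_XXXXX   (p4,_)→(p1,X,right)
state=p1 head=-2 tape=X[_]_X_XXXXX   (p1,_)→(p1,Y,right)
state=p1 head=-1 tape=XY[_]X_XXXXX   (p1,_)→(p1,Y,right)
state=p1 head=0 tape=XYY[X]_XXXXX   (p1,X)→(p0,X,right)
state=p0 head=1 tape=XYYX[_]XXXXX   (p0,_)→(p4,_,left)
state=p4 head=0 tape=XYY[X]_XXXXX   (p4,X)→(p1,_,right)
state=p1 head=1 tape=XYY_[_]XXXXX   (p1,_)→(p1,Y,right)
state=p1 head=2 tape=XYY_Y[X]XXXX   (p1,X)→(p0,X,right)
state=p0 head=3 tape=XYY_YX[X]XXX
At halt the head is at cell 3.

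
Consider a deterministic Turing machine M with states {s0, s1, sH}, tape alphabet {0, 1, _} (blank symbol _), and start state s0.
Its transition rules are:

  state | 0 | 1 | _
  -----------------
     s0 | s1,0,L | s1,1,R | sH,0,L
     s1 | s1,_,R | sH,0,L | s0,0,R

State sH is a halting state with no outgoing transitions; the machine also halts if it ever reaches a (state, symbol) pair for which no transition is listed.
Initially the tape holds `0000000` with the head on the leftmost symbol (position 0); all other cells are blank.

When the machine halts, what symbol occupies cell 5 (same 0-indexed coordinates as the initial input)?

s0 | _[0]000000__   read 0 → write 0, move L, go to s1
s1 | [_]0000000__   read _ → write 0, move R, go to s0
s0 | 0[0]000000__   read 0 → write 0, move L, go to s1
s1 | [0]0000000__   read 0 → write _, move R, go to s1
s1 | _[0]000000__   read 0 → write _, move R, go to s1
s1 | __[0]00000__   read 0 → write _, move R, go to s1
s1 | ___[0]0000__   read 0 → write _, move R, go to s1
s1 | ____[0]000__   read 0 → write _, move R, go to s1
s1 | _____[0]00__   read 0 → write _, move R, go to s1
s1 | ______[0]0__   read 0 → write _, move R, go to s1
s1 | _______[0]__   read 0 → write _, move R, go to s1
s1 | ________[_]_   read _ → write 0, move R, go to s0
s0 | ________0[_]   read _ → write 0, move L, go to sH
sH | ________[0]0
Cell 5 holds _ when M halts.

_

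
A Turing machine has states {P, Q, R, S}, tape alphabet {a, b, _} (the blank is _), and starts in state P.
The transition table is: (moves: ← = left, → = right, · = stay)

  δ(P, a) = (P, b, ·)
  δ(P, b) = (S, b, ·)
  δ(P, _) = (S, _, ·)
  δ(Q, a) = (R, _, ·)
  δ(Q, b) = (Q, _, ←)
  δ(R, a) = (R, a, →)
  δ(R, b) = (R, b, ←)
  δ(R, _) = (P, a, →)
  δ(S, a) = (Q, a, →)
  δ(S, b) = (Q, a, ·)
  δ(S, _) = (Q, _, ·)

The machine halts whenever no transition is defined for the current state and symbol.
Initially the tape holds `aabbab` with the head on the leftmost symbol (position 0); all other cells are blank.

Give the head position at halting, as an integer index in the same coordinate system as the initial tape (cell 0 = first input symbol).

6

P | [a]abbab_   read a → write b, move ·, go to P
P | [b]abbab_   read b → write b, move ·, go to S
S | [b]abbab_   read b → write a, move ·, go to Q
Q | [a]abbab_   read a → write _, move ·, go to R
R | [_]abbab_   read _ → write a, move →, go to P
P | a[a]bbab_   read a → write b, move ·, go to P
P | a[b]bbab_   read b → write b, move ·, go to S
S | a[b]bbab_   read b → write a, move ·, go to Q
Q | a[a]bbab_   read a → write _, move ·, go to R
R | a[_]bbab_   read _ → write a, move →, go to P
P | aa[b]bab_   read b → write b, move ·, go to S
S | aa[b]bab_   read b → write a, move ·, go to Q
Q | aa[a]bab_   read a → write _, move ·, go to R
R | aa[_]bab_   read _ → write a, move →, go to P
P | aaa[b]ab_   read b → write b, move ·, go to S
S | aaa[b]ab_   read b → write a, move ·, go to Q
Q | aaa[a]ab_   read a → write _, move ·, go to R
R | aaa[_]ab_   read _ → write a, move →, go to P
P | aaaa[a]b_   read a → write b, move ·, go to P
P | aaaa[b]b_   read b → write b, move ·, go to S
S | aaaa[b]b_   read b → write a, move ·, go to Q
Q | aaaa[a]b_   read a → write _, move ·, go to R
R | aaaa[_]b_   read _ → write a, move →, go to P
P | aaaaa[b]_   read b → write b, move ·, go to S
S | aaaaa[b]_   read b → write a, move ·, go to Q
Q | aaaaa[a]_   read a → write _, move ·, go to R
R | aaaaa[_]_   read _ → write a, move →, go to P
P | aaaaaa[_]   read _ → write _, move ·, go to S
S | aaaaaa[_]   read _ → write _, move ·, go to Q
Q | aaaaaa[_]
At halt the head is at cell 6.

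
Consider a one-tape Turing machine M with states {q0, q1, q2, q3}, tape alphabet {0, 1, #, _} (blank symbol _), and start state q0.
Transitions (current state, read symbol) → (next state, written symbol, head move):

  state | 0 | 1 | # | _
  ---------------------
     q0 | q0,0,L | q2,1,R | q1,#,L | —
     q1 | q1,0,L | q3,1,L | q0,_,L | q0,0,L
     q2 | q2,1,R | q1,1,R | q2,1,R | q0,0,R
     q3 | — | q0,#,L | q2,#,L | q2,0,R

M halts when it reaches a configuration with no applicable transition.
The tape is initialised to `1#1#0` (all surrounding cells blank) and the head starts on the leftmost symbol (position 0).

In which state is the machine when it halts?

q0

q0 | [1]#1#0__   read 1 → write 1, move R, go to q2
q2 | 1[#]1#0__   read # → write 1, move R, go to q2
q2 | 11[1]#0__   read 1 → write 1, move R, go to q1
q1 | 111[#]0__   read # → write _, move L, go to q0
q0 | 11[1]_0__   read 1 → write 1, move R, go to q2
q2 | 111[_]0__   read _ → write 0, move R, go to q0
q0 | 1110[0]__   read 0 → write 0, move L, go to q0
q0 | 111[0]0__   read 0 → write 0, move L, go to q0
q0 | 11[1]00__   read 1 → write 1, move R, go to q2
q2 | 111[0]0__   read 0 → write 1, move R, go to q2
q2 | 1111[0]__   read 0 → write 1, move R, go to q2
q2 | 11111[_]_   read _ → write 0, move R, go to q0
q0 | 111110[_]
No transition is defined for (q0, _); M halts in state q0.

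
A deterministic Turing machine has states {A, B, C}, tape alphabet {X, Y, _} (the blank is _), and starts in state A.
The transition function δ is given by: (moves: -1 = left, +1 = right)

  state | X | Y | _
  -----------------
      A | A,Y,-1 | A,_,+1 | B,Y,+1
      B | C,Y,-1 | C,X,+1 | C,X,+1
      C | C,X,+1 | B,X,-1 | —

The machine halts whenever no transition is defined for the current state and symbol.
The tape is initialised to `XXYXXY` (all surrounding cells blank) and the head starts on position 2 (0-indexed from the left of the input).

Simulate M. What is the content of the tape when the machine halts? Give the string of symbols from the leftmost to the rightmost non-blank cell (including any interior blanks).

A | _XX[Y]XXY   read Y → write _, move +1, go to A
A | _XX_[X]XY   read X → write Y, move -1, go to A
A | _XX[_]YXY   read _ → write Y, move +1, go to B
B | _XXY[Y]XY   read Y → write X, move +1, go to C
C | _XXYX[X]Y   read X → write X, move +1, go to C
C | _XXYXX[Y]   read Y → write X, move -1, go to B
B | _XXYX[X]X   read X → write Y, move -1, go to C
C | _XXY[X]YX   read X → write X, move +1, go to C
C | _XXYX[Y]X   read Y → write X, move -1, go to B
B | _XXY[X]XX   read X → write Y, move -1, go to C
C | _XX[Y]YXX   read Y → write X, move -1, go to B
B | _X[X]XYXX   read X → write Y, move -1, go to C
C | _[X]YXYXX   read X → write X, move +1, go to C
C | _X[Y]XYXX   read Y → write X, move -1, go to B
B | _[X]XXYXX   read X → write Y, move -1, go to C
C | [_]YXXYXX
The non-blank tape span at halt is YXXYXX.

YXXYXX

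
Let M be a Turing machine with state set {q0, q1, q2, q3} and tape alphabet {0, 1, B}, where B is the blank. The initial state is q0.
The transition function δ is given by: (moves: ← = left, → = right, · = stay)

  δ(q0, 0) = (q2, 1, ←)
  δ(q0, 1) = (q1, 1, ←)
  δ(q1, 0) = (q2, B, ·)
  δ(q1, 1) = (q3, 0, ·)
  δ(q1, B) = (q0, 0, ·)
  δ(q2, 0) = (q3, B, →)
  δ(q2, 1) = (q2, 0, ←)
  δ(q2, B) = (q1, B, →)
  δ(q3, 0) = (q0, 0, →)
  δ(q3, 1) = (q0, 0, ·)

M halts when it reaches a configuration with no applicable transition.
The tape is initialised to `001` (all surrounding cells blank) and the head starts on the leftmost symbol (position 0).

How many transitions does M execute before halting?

16

state=q0 head=0 tape=B[0]01B   (q0,0)→(q2,1,←)
state=q2 head=-1 tape=[B]101B   (q2,B)→(q1,B,→)
state=q1 head=0 tape=B[1]01B   (q1,1)→(q3,0,·)
state=q3 head=0 tape=B[0]01B   (q3,0)→(q0,0,→)
state=q0 head=1 tape=B0[0]1B   (q0,0)→(q2,1,←)
state=q2 head=0 tape=B[0]11B   (q2,0)→(q3,B,→)
state=q3 head=1 tape=BB[1]1B   (q3,1)→(q0,0,·)
state=q0 head=1 tape=BB[0]1B   (q0,0)→(q2,1,←)
state=q2 head=0 tape=B[B]11B   (q2,B)→(q1,B,→)
state=q1 head=1 tape=BB[1]1B   (q1,1)→(q3,0,·)
state=q3 head=1 tape=BB[0]1B   (q3,0)→(q0,0,→)
state=q0 head=2 tape=BB0[1]B   (q0,1)→(q1,1,←)
state=q1 head=1 tape=BB[0]1B   (q1,0)→(q2,B,·)
state=q2 head=1 tape=BB[B]1B   (q2,B)→(q1,B,→)
state=q1 head=2 tape=BBB[1]B   (q1,1)→(q3,0,·)
state=q3 head=2 tape=BBB[0]B   (q3,0)→(q0,0,→)
state=q0 head=3 tape=BBB0[B]
M halts after 16 transitions.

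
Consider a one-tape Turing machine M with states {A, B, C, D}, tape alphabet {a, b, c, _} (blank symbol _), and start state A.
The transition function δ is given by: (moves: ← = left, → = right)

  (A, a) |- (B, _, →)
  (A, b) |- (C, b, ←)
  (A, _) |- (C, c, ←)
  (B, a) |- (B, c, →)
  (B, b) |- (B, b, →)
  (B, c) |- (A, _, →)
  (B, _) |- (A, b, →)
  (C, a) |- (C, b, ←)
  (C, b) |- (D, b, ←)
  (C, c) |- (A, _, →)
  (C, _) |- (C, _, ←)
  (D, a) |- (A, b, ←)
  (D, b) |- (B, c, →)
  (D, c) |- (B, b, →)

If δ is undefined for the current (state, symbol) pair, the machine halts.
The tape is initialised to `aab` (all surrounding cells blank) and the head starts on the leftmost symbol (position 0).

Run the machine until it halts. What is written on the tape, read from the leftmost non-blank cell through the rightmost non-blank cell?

A | [a]ab___   read a → write _, move →, go to B
B | _[a]b___   read a → write c, move →, go to B
B | _c[b]___   read b → write b, move →, go to B
B | _cb[_]__   read _ → write b, move →, go to A
A | _cbb[_]_   read _ → write c, move ←, go to C
C | _cb[b]c_   read b → write b, move ←, go to D
D | _c[b]bc_   read b → write c, move →, go to B
B | _cc[b]c_   read b → write b, move →, go to B
B | _ccb[c]_   read c → write _, move →, go to A
A | _ccb_[_]   read _ → write c, move ←, go to C
C | _ccb[_]c   read _ → write _, move ←, go to C
C | _cc[b]_c   read b → write b, move ←, go to D
D | _c[c]b_c   read c → write b, move →, go to B
B | _cb[b]_c   read b → write b, move →, go to B
B | _cbb[_]c   read _ → write b, move →, go to A
A | _cbbb[c]
The non-blank tape span at halt is cbbbc.

cbbbc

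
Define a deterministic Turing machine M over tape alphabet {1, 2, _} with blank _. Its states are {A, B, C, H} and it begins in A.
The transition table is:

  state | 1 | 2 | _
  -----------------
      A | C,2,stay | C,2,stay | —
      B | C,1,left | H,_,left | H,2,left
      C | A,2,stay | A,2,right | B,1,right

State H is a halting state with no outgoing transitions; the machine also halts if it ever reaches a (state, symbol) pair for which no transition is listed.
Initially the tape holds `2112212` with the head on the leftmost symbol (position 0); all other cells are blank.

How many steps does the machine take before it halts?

A | [2]112212_   read 2 → write 2, move stay, go to C
C | [2]112212_   read 2 → write 2, move right, go to A
A | 2[1]12212_   read 1 → write 2, move stay, go to C
C | 2[2]12212_   read 2 → write 2, move right, go to A
A | 22[1]2212_   read 1 → write 2, move stay, go to C
C | 22[2]2212_   read 2 → write 2, move right, go to A
A | 222[2]212_   read 2 → write 2, move stay, go to C
C | 222[2]212_   read 2 → write 2, move right, go to A
A | 2222[2]12_   read 2 → write 2, move stay, go to C
C | 2222[2]12_   read 2 → write 2, move right, go to A
A | 22222[1]2_   read 1 → write 2, move stay, go to C
C | 22222[2]2_   read 2 → write 2, move right, go to A
A | 222222[2]_   read 2 → write 2, move stay, go to C
C | 222222[2]_   read 2 → write 2, move right, go to A
A | 2222222[_]
M halts after 14 transitions.

14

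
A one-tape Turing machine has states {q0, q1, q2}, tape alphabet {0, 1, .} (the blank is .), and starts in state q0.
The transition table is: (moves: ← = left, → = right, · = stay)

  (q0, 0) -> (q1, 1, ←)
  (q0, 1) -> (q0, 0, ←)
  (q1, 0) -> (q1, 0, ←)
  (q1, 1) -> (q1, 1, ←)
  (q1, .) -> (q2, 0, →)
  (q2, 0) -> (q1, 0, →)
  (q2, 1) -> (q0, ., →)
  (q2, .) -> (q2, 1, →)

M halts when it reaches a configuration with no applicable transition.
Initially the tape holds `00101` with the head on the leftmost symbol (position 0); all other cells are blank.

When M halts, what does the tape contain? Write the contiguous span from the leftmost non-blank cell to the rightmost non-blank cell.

00.001

state=q0 head=0 tape=.[0]0101   (q0,0)→(q1,1,←)
state=q1 head=-1 tape=[.]10101   (q1,.)→(q2,0,→)
state=q2 head=0 tape=0[1]0101   (q2,1)→(q0,.,→)
state=q0 head=1 tape=0.[0]101   (q0,0)→(q1,1,←)
state=q1 head=0 tape=0[.]1101   (q1,.)→(q2,0,→)
state=q2 head=1 tape=00[1]101   (q2,1)→(q0,.,→)
state=q0 head=2 tape=00.[1]01   (q0,1)→(q0,0,←)
state=q0 head=1 tape=00[.]001
The non-blank tape span at halt is 00.001.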